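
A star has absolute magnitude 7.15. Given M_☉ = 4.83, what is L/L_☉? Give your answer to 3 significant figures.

M − M_☉ = 7.15 − 4.83 = 2.320
L/L_☉ = 10^(−0.4 (M − M_☉)) = 10^-0.928 = 0.1180

L/L_☉ ≈ 0.118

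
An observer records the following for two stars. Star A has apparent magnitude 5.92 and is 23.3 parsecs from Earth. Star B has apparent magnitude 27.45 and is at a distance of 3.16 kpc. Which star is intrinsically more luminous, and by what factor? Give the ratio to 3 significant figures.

Star A: M = m − 5 log₁₀ d + 5 = 5.92 − 5·1.3674 + 5 = 4.083
Star B: d = 3.16 kpc = 3160 pc
Star B: M = m − 5 log₁₀ d + 5 = 27.45 − 5·3.4997 + 5 = 14.952
ΔM = M_A − M_B = 4.083 − (14.952) = -10.868; smaller M is more luminous → Star A.
L ratio = 10^(0.4 |ΔM|) = 10^4.347 = 22250

Star A is more luminous, by a factor of 22300.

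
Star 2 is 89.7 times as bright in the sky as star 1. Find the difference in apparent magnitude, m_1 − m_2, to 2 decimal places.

m_1 − m_2 ≈ 4.88

Pogson: Δm = −2.5 log₁₀(ratio) = −2.5 log₁₀(89.7) = −2.5 × 1.9528 = -4.882
Star 2 is brighter so has the smaller magnitude: m_1 − m_2 is positive.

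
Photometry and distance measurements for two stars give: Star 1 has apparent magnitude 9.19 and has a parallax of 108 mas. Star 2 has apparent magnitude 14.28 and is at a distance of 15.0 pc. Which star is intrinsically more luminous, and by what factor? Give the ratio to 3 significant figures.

Star 1: p = 108 mas = 0.108″ → d = 1/p = 9.259 pc
Star 1: M = m − 5 log₁₀ d + 5 = 9.19 − 5·0.9666 + 5 = 9.357
Star 2: M = m − 5 log₁₀ d + 5 = 14.28 − 5·1.1761 + 5 = 13.400
ΔM = M_1 − M_2 = 9.357 − (13.400) = -4.042; smaller M is more luminous → Star 1.
L ratio = 10^(0.4 |ΔM|) = 10^1.617 = 41.40

Star 1 is more luminous, by a factor of 41.4.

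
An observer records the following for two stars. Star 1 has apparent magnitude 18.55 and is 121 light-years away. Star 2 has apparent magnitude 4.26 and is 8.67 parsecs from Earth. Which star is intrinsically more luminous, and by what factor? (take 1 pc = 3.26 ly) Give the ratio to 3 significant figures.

Star 2 is more luminous, by a factor of 28400.

Star 1: d = 121 ly / 3.26 = 37.12 pc
Star 1: M = m − 5 log₁₀ d + 5 = 18.55 − 5·1.5696 + 5 = 15.702
Star 2: M = m − 5 log₁₀ d + 5 = 4.26 − 5·0.9380 + 5 = 4.570
ΔM = M_1 − M_2 = 15.702 − (4.570) = 11.132; smaller M is more luminous → Star 2.
L ratio = 10^(0.4 |ΔM|) = 10^4.453 = 28370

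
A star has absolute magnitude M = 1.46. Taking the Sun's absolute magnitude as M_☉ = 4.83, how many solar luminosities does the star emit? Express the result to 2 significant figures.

M − M_☉ = 1.46 − 4.83 = -3.370
L/L_☉ = 10^(−0.4 (M − M_☉)) = 10^1.348 = 22.28

L/L_☉ ≈ 22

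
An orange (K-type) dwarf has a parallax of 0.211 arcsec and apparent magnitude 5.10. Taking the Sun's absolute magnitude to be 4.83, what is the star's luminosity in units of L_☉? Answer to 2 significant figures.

L/L_☉ ≈ 0.18

d = 1/p = 1/0.211″ = 4.739 pc
M = m − 5 log₁₀ d + 5 = 5.10 − 5·0.6757 + 5 = 6.721
M − M_☉ = 6.721 − 4.83 = 1.891
L/L_☉ = 10^(−0.4 × 1.891) = 0.1752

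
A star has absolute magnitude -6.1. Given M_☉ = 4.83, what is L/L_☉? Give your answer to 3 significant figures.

M − M_☉ = -6.1 − 4.83 = -10.930
L/L_☉ = 10^(−0.4 (M − M_☉)) = 10^4.372 = 23550

L/L_☉ ≈ 23600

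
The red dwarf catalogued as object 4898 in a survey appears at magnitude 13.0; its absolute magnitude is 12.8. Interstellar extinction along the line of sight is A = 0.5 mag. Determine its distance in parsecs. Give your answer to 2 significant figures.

d ≈ 8.7 pc

m − M = 5 log₁₀(d/10 pc) + A  ⇒  13.0 − (12.8) − 0.5 = 5 log₁₀(d/10)
-0.300 = 5 log₁₀(d/10)
log₁₀ d = (m − M − A)/5 + 1 = 0.9400
d = 10^0.9400 = 8.710 pc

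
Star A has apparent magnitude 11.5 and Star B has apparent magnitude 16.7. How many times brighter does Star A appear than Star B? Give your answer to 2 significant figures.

120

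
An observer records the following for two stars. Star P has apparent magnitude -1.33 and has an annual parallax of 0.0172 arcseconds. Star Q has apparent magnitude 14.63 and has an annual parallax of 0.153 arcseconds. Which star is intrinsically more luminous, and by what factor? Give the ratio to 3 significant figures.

Star P is more luminous, by a factor of 1.92×10^8.

Star P: d = 1/p = 1/0.0172″ = 58.14 pc
Star P: M = m − 5 log₁₀ d + 5 = -1.33 − 5·1.7645 + 5 = -5.152
Star Q: d = 1/p = 1/0.153″ = 6.536 pc
Star Q: M = m − 5 log₁₀ d + 5 = 14.63 − 5·0.8153 + 5 = 15.553
ΔM = M_P − M_Q = -5.152 − (15.553) = -20.706; smaller M is more luminous → Star P.
L ratio = 10^(0.4 |ΔM|) = 10^8.282 = 1.916×10^8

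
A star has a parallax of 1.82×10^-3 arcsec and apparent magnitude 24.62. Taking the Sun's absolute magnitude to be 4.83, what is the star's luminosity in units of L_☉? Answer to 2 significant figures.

L/L_☉ ≈ 3.7×10^-5

d = 1/p = 1/1.82×10^-3″ = 549.5 pc
M = m − 5 log₁₀ d + 5 = 24.62 − 5·2.7399 + 5 = 15.920
M − M_☉ = 15.920 − 4.83 = 11.090
L/L_☉ = 10^(−0.4 × 11.090) = 3.663×10^-5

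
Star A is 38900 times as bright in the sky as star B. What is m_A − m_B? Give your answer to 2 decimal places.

m_A − m_B ≈ -11.47

Pogson: Δm = −2.5 log₁₀(ratio) = −2.5 log₁₀(38900) = −2.5 × 4.5899 = -11.475
Star A is brighter, so it has the smaller magnitude: the difference is negative.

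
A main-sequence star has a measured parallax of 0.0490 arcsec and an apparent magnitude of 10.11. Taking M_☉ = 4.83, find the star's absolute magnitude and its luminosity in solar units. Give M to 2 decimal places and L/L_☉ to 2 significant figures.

d = 1/p = 1/0.0490″ = 20.41 pc
M = m − 5 log₁₀ d + 5 = 10.11 − 5·1.3098 + 5 = 8.561
M − M_☉ = 8.561 − 4.83 = 3.731
L/L_☉ = 10^(−0.4 × 3.731) = 0.03218

M ≈ 8.56; L/L_☉ ≈ 0.032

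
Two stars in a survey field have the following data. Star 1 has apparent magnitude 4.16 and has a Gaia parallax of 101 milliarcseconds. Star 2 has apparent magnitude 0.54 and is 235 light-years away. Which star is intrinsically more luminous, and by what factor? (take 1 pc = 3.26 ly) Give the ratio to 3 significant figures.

Star 1: p = 101 mas = 0.101″ → d = 1/p = 9.901 pc
Star 1: M = m − 5 log₁₀ d + 5 = 4.16 − 5·0.9957 + 5 = 4.182
Star 2: d = 235 ly / 3.26 = 72.09 pc
Star 2: M = m − 5 log₁₀ d + 5 = 0.54 − 5·1.8579 + 5 = -3.749
ΔM = M_1 − M_2 = 4.182 − (-3.749) = 7.931; smaller M is more luminous → Star 2.
L ratio = 10^(0.4 |ΔM|) = 10^3.172 = 1487

Star 2 is more luminous, by a factor of 1490.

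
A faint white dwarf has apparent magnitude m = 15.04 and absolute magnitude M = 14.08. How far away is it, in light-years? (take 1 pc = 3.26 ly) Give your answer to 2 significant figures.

d ≈ 51 ly

Distance modulus: m − M = 15.04 − (14.08) = 0.960
m − M = 5 log₁₀ d − 5
log₁₀ d = (m − M)/5 + 1 = 1.1920
d = 10^1.1920 = 15.56 pc
= 50.72 ly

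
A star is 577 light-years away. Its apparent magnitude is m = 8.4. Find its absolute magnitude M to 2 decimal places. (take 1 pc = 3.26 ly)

d = 577 ly / 3.26 = 177.0 pc
5 log₁₀(d/10 pc) = 5 log₁₀(177.0) − 5 = 6.240
M = m − 5 log₁₀(d/10) = 8.4 − 6.240 = 2.160

M ≈ 2.16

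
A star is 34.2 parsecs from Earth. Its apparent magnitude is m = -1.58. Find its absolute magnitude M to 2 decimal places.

5 log₁₀(d/10 pc) = 5 log₁₀(34.20) − 5 = 2.670
M = m − 5 log₁₀(d/10) = -1.58 − 2.670 = -4.250

M ≈ -4.25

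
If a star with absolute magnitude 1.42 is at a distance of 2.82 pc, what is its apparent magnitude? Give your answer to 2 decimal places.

m = M + 5 log₁₀ d − 5 = 1.42 + 5·0.4502 − 5 = -1.329

m ≈ -1.33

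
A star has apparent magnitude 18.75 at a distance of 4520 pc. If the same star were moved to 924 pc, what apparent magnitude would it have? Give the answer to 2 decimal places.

m ≈ 15.30

Flux ∝ 1/d², so Δm = 5 log₁₀(d₂/d₁) = 5 log₁₀(924/4520) = -3.447
m₂ = m₁ + Δm = 18.75 + (-3.447) = 15.303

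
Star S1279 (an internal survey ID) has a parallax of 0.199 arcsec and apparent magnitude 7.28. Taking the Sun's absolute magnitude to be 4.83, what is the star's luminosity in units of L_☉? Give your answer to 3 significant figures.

L/L_☉ ≈ 0.0264

d = 1/p = 1/0.199″ = 5.025 pc
M = m − 5 log₁₀ d + 5 = 7.28 − 5·0.7011 + 5 = 8.774
M − M_☉ = 8.774 − 4.83 = 3.944
L/L_☉ = 10^(−0.4 × 3.944) = 0.02644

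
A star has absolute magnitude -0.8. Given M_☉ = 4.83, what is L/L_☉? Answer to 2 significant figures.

L/L_☉ ≈ 180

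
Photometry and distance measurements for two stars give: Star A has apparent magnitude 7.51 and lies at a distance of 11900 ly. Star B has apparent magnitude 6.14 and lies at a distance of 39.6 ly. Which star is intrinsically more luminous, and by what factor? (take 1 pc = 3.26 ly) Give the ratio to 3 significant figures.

Star A is more luminous, by a factor of 25600.

Star A: d = 11900 ly / 3.26 = 3650 pc
Star A: M = m − 5 log₁₀ d + 5 = 7.51 − 5·3.5623 + 5 = -5.302
Star B: d = 39.6 ly / 3.26 = 12.15 pc
Star B: M = m − 5 log₁₀ d + 5 = 6.14 − 5·1.0845 + 5 = 5.718
ΔM = M_A − M_B = -5.302 − (5.718) = -11.019; smaller M is more luminous → Star A.
L ratio = 10^(0.4 |ΔM|) = 10^4.408 = 25570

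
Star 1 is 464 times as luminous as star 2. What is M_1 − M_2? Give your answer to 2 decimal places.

M_1 − M_2 ≈ -6.67

Pogson: ΔM = −2.5 log₁₀(ratio) = −2.5 log₁₀(464) = −2.5 × 2.6665 = -6.666
Star 1 is brighter, so it has the smaller magnitude: the difference is negative.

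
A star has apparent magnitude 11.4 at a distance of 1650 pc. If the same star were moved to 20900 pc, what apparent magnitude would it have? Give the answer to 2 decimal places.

m ≈ 16.91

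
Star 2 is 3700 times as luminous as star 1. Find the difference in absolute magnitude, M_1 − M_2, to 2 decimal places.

M_1 − M_2 ≈ 8.92

Pogson: ΔM = −2.5 log₁₀(ratio) = −2.5 log₁₀(3700) = −2.5 × 3.5682 = -8.921
Star 2 is brighter so has the smaller magnitude: M_1 − M_2 is positive.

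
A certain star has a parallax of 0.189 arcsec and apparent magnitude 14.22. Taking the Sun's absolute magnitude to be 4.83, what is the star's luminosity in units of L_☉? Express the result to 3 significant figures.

L/L_☉ ≈ 4.91×10^-5

d = 1/p = 1/0.189″ = 5.291 pc
M = m − 5 log₁₀ d + 5 = 14.22 − 5·0.7235 + 5 = 15.602
M − M_☉ = 15.602 − 4.83 = 10.772
L/L_☉ = 10^(−0.4 × 10.772) = 4.910×10^-5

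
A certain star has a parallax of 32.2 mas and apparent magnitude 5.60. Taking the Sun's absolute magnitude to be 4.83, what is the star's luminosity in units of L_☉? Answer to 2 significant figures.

d = 1/p = 1000/32.2 mas = 31.06 pc
M = m − 5 log₁₀ d + 5 = 5.60 − 5·1.4921 + 5 = 3.139
M − M_☉ = 3.139 − 4.83 = -1.691
L/L_☉ = 10^(−0.4 × -1.691) = 4.746

L/L_☉ ≈ 4.7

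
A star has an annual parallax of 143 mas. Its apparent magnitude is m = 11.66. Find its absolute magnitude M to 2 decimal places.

M ≈ 12.44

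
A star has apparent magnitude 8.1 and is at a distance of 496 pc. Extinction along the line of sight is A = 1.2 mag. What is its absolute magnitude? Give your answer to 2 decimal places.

5 log₁₀(d/10 pc) = 5 log₁₀(496.0) − 5 = 8.477
M = m − 5 log₁₀(d/10) − A = 8.1 − 8.477 − 1.2 = -1.577

M ≈ -1.58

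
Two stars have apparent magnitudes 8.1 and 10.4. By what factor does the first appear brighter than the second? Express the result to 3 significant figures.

8.32

Δm = 8.1 − (10.4) = -2.3
Flux ratio = 10^(−0.4 Δm) = 10^(−0.4 × -2.3) = 10^0.920 = 8.318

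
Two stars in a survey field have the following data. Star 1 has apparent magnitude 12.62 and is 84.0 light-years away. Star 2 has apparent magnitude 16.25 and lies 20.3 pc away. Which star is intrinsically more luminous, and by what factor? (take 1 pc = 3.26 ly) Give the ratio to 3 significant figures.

Star 1 is more luminous, by a factor of 45.6.

Star 1: d = 84.0 ly / 3.26 = 25.77 pc
Star 1: M = m − 5 log₁₀ d + 5 = 12.62 − 5·1.4111 + 5 = 10.565
Star 2: M = m − 5 log₁₀ d + 5 = 16.25 − 5·1.3075 + 5 = 14.713
ΔM = M_1 − M_2 = 10.565 − (14.713) = -4.148; smaller M is more luminous → Star 1.
L ratio = 10^(0.4 |ΔM|) = 10^1.659 = 45.62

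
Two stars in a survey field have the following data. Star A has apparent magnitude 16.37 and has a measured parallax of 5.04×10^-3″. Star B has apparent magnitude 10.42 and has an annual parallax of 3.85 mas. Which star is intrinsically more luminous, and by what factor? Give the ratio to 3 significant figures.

Star A: d = 1/p = 1/5.04×10^-3″ = 198.4 pc
Star A: M = m − 5 log₁₀ d + 5 = 16.37 − 5·2.2976 + 5 = 9.882
Star B: p = 3.85 mas = 3.85×10^-3″ → d = 1/p = 259.7 pc
Star B: M = m − 5 log₁₀ d + 5 = 10.42 − 5·2.4145 + 5 = 3.347
ΔM = M_A − M_B = 9.882 − (3.347) = 6.535; smaller M is more luminous → Star B.
L ratio = 10^(0.4 |ΔM|) = 10^2.614 = 411.1

Star B is more luminous, by a factor of 411.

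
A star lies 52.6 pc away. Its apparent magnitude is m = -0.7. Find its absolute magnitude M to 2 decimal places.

5 log₁₀(d/10 pc) = 5 log₁₀(52.60) − 5 = 3.605
M = m − 5 log₁₀(d/10) = -0.7 − 3.605 = -4.305

M ≈ -4.30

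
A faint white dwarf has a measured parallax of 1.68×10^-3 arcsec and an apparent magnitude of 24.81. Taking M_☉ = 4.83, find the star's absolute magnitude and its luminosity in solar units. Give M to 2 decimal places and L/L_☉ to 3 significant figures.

d = 1/p = 1/1.68×10^-3″ = 595.2 pc
M = m − 5 log₁₀ d + 5 = 24.81 − 5·2.7747 + 5 = 15.937
M − M_☉ = 15.937 − 4.83 = 11.107
L/L_☉ = 10^(−0.4 × 11.107) = 3.609×10^-5

M ≈ 15.94; L/L_☉ ≈ 3.61×10^-5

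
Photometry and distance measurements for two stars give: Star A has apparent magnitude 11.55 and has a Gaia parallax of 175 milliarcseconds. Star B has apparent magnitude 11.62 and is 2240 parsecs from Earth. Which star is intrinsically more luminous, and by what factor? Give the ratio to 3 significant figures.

Star A: p = 175 mas = 0.175″ → d = 1/p = 5.714 pc
Star A: M = m − 5 log₁₀ d + 5 = 11.55 − 5·0.7570 + 5 = 12.765
Star B: M = m − 5 log₁₀ d + 5 = 11.62 − 5·3.3502 + 5 = -0.131
ΔM = M_A − M_B = 12.765 − (-0.131) = 12.896; smaller M is more luminous → Star B.
L ratio = 10^(0.4 |ΔM|) = 10^5.159 = 144100

Star B is more luminous, by a factor of 144000.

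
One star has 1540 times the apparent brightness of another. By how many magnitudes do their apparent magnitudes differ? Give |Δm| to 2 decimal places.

|Δm| ≈ 7.97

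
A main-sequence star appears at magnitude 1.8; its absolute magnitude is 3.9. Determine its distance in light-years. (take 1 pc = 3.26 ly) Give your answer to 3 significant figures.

d ≈ 12.4 ly

Distance modulus: m − M = 1.8 − (3.9) = -2.100
m − M = 5 log₁₀ d − 5
log₁₀ d = (m − M)/5 + 1 = 0.5800
d = 10^0.5800 = 3.802 pc
= 12.39 ly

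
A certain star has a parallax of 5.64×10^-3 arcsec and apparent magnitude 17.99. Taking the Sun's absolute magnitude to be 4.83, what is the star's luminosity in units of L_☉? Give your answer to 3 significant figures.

d = 1/p = 1/5.64×10^-3″ = 177.3 pc
M = m − 5 log₁₀ d + 5 = 17.99 − 5·2.2487 + 5 = 11.746
M − M_☉ = 11.746 − 4.83 = 6.916
L/L_☉ = 10^(−0.4 × 6.916) = 1.712×10^-3

L/L_☉ ≈ 1.71×10^-3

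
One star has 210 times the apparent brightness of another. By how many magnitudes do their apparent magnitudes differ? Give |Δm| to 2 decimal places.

|Δm| ≈ 5.81

Pogson: Δm = −2.5 log₁₀(ratio) = −2.5 log₁₀(210) = −2.5 × 2.3222 = -5.806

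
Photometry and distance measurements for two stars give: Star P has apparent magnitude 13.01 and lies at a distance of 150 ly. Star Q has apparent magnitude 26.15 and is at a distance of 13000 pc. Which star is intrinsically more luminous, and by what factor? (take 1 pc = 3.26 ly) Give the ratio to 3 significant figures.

Star P: d = 150 ly / 3.26 = 46.01 pc
Star P: M = m − 5 log₁₀ d + 5 = 13.01 − 5·1.6629 + 5 = 9.696
Star Q: M = m − 5 log₁₀ d + 5 = 26.15 − 5·4.1139 + 5 = 10.580
ΔM = M_P − M_Q = 9.696 − (10.580) = -0.885; smaller M is more luminous → Star P.
L ratio = 10^(0.4 |ΔM|) = 10^0.354 = 2.259

Star P is more luminous, by a factor of 2.26.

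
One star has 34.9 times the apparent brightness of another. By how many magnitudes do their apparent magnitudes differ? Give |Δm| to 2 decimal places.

Pogson: Δm = −2.5 log₁₀(ratio) = −2.5 log₁₀(34.9) = −2.5 × 1.5428 = -3.857

|Δm| ≈ 3.86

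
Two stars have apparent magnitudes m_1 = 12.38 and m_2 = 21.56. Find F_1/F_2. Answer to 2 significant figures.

F_1/F_2 ≈ 4700

Δm = 12.38 − (21.56) = -9.18
Flux ratio = 10^(−0.4 Δm) = 10^(−0.4 × -9.18) = 10^3.672 = 4699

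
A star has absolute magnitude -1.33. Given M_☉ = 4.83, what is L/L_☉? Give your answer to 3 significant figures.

M − M_☉ = -1.33 − 4.83 = -6.160
L/L_☉ = 10^(−0.4 (M − M_☉)) = 10^2.464 = 291.1

L/L_☉ ≈ 291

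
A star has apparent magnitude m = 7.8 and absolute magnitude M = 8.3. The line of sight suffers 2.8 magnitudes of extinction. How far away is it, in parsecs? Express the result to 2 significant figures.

m − M = 5 log₁₀(d/10 pc) + A  ⇒  7.8 − (8.3) − 2.8 = 5 log₁₀(d/10)
-3.300 = 5 log₁₀(d/10)
log₁₀ d = (m − M − A)/5 + 1 = 0.3400
d = 10^0.3400 = 2.188 pc

d ≈ 2.2 pc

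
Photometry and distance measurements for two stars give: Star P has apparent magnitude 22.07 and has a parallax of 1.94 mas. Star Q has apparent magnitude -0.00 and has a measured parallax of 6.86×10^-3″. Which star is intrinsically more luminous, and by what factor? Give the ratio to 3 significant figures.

Star Q is more luminous, by a factor of 5.38×10^7.

Star P: p = 1.94 mas = 1.94×10^-3″ → d = 1/p = 515.5 pc
Star P: M = m − 5 log₁₀ d + 5 = 22.07 − 5·2.7122 + 5 = 13.509
Star Q: d = 1/p = 1/6.86×10^-3″ = 145.8 pc
Star Q: M = m − 5 log₁₀ d + 5 = -0.00 − 5·2.1637 + 5 = -5.818
ΔM = M_P − M_Q = 13.509 − (-5.818) = 19.327; smaller M is more luminous → Star Q.
L ratio = 10^(0.4 |ΔM|) = 10^7.731 = 5.382×10^7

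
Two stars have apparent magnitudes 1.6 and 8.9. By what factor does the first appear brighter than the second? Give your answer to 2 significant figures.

Δm = 1.6 − (8.9) = -7.3
Flux ratio = 10^(−0.4 Δm) = 10^(−0.4 × -7.3) = 10^2.920 = 831.8

830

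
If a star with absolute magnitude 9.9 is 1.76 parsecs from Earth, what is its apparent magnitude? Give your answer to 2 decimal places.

m ≈ 6.13

m = M + 5 log₁₀ d − 5 = 9.9 + 5·0.2455 − 5 = 6.128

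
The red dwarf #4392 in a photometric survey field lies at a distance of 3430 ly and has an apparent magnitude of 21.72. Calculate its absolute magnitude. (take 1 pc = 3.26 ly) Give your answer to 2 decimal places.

M ≈ 11.61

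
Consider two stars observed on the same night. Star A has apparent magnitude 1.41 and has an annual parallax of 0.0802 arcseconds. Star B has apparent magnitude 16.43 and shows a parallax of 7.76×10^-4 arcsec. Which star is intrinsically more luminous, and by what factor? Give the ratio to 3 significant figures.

Star A is more luminous, by a factor of 95.4.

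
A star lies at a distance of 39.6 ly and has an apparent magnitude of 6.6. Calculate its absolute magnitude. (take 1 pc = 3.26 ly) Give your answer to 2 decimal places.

M ≈ 6.18

d = 39.6 ly / 3.26 = 12.15 pc
5 log₁₀(d/10 pc) = 5 log₁₀(12.15) − 5 = 0.422
M = m − 5 log₁₀(d/10) = 6.6 − 0.422 = 6.178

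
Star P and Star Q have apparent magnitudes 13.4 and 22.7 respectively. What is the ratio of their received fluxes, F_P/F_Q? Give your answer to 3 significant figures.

Magnitude difference = -9.3
Flux ratio = 10^(−0.4 Δm) = 10^(−0.4 × -9.3) = 10^3.720 = 5248

F_P/F_Q ≈ 5250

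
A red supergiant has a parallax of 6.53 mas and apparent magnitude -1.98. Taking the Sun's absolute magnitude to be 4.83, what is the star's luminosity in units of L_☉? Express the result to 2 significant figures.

L/L_☉ ≈ 120000

d = 1/p = 1000/6.53 mas = 153.1 pc
M = m − 5 log₁₀ d + 5 = -1.98 − 5·2.1851 + 5 = -7.905
M − M_☉ = -7.905 − 4.83 = -12.735
L/L_☉ = 10^(−0.4 × -12.735) = 124200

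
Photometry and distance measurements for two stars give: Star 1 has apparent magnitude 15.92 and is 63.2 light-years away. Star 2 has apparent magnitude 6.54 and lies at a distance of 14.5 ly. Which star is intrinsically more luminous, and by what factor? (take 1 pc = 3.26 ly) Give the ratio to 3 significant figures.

Star 2 is more luminous, by a factor of 297.

Star 1: d = 63.2 ly / 3.26 = 19.39 pc
Star 1: M = m − 5 log₁₀ d + 5 = 15.92 − 5·1.2875 + 5 = 14.483
Star 2: d = 14.5 ly / 3.26 = 4.448 pc
Star 2: M = m − 5 log₁₀ d + 5 = 6.54 − 5·0.6482 + 5 = 8.299
ΔM = M_1 − M_2 = 14.483 − (8.299) = 6.183; smaller M is more luminous → Star 2.
L ratio = 10^(0.4 |ΔM|) = 10^2.473 = 297.4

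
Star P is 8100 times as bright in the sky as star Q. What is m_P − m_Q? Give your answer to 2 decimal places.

m_P − m_Q ≈ -9.77

Pogson: Δm = −2.5 log₁₀(ratio) = −2.5 log₁₀(8100) = −2.5 × 3.9085 = -9.771
Star P is brighter, so it has the smaller magnitude: the difference is negative.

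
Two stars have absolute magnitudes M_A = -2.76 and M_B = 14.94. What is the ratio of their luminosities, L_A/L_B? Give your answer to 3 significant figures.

ΔM = M_A − M_B = -17.70
L_A/L_B = 10^(−0.4 ΔM) = 10^7.080 = 1.202×10^7

L_A/L_B ≈ 1.20×10^7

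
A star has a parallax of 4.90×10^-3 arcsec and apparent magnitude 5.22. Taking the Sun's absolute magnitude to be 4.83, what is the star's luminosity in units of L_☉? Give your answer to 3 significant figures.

d = 1/p = 1/4.90×10^-3″ = 204.1 pc
M = m − 5 log₁₀ d + 5 = 5.22 − 5·2.3098 + 5 = -1.329
M − M_☉ = -1.329 − 4.83 = -6.159
L/L_☉ = 10^(−0.4 × -6.159) = 290.8

L/L_☉ ≈ 291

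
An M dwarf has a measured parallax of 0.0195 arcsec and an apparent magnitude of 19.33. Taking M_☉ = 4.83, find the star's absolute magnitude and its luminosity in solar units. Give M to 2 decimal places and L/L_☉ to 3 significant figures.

M ≈ 15.78; L/L_☉ ≈ 4.17×10^-5

d = 1/p = 1/0.0195″ = 51.28 pc
M = m − 5 log₁₀ d + 5 = 19.33 − 5·1.7100 + 5 = 15.780
M − M_☉ = 15.780 − 4.83 = 10.950
L/L_☉ = 10^(−0.4 × 10.950) = 4.168×10^-5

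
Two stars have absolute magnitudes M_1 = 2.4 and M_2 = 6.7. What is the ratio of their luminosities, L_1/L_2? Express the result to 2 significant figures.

L_1/L_2 ≈ 52

ΔM = M_1 − M_2 = -4.3
L_1/L_2 = 10^(−0.4 ΔM) = 10^1.720 = 52.48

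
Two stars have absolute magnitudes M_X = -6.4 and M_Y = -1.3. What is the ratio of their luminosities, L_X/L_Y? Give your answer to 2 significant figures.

L_X/L_Y ≈ 110

ΔM = M_X − M_Y = -5.1
L_X/L_Y = 10^(−0.4 ΔM) = 10^2.040 = 109.6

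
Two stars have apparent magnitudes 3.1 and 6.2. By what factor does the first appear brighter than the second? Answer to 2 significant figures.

Magnitude difference = -3.1
Flux ratio = 10^(−0.4 Δm) = 10^(−0.4 × -3.1) = 10^1.240 = 17.38

17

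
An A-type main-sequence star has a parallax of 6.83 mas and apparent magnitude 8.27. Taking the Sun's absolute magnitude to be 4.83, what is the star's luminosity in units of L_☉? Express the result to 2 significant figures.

d = 1/p = 1000/6.83 mas = 146.4 pc
M = m − 5 log₁₀ d + 5 = 8.27 − 5·2.1656 + 5 = 2.442
M − M_☉ = 2.442 − 4.83 = -2.388
L/L_☉ = 10^(−0.4 × -2.388) = 9.019

L/L_☉ ≈ 9.0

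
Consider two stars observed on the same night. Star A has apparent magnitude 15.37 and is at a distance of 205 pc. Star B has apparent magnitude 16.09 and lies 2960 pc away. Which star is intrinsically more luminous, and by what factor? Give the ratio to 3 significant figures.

Star B is more luminous, by a factor of 107.

Star A: M = m − 5 log₁₀ d + 5 = 15.37 − 5·2.3118 + 5 = 8.811
Star B: M = m − 5 log₁₀ d + 5 = 16.09 − 5·3.4713 + 5 = 3.734
ΔM = M_A − M_B = 8.811 − (3.734) = 5.078; smaller M is more luminous → Star B.
L ratio = 10^(0.4 |ΔM|) = 10^2.031 = 107.4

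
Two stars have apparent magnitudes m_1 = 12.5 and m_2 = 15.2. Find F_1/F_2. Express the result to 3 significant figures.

F_1/F_2 ≈ 12.0

Magnitude difference = -2.7
Flux ratio = 10^(−0.4 Δm) = 10^(−0.4 × -2.7) = 10^1.080 = 12.02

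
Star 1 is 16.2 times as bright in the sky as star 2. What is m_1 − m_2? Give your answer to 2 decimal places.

Pogson: Δm = −2.5 log₁₀(ratio) = −2.5 log₁₀(16.2) = −2.5 × 1.2095 = -3.024
Star 1 is brighter, so it has the smaller magnitude: the difference is negative.

m_1 − m_2 ≈ -3.02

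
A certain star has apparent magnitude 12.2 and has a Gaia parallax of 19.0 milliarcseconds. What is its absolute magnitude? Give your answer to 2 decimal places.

M ≈ 8.59

p = 19.0 mas = 0.0190″ → d = 1/p = 52.63 pc
5 log₁₀(d/10 pc) = 5 log₁₀(52.63) − 5 = 3.606
M = m − 5 log₁₀(d/10) = 12.2 − 3.606 = 8.594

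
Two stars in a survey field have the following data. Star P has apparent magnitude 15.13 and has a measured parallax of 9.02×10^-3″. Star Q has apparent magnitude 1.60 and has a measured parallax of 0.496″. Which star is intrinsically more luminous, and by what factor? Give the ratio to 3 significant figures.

Star Q is more luminous, by a factor of 85.4.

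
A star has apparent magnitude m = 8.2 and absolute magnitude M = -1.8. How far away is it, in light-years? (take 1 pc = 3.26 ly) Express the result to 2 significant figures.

μ = m − M = 10.000
m − M = 5 log₁₀ d − 5
log₁₀ d = (m − M)/5 + 1 = 3.0000
d = 10^3.0000 = 1000 pc
= 3260 ly

d ≈ 3300 ly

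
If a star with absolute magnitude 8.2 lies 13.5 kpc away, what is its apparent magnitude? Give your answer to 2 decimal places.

m ≈ 23.85

d = 13.5 kpc = 13500 pc
m = M + 5 log₁₀ d − 5 = 8.2 + 5·4.1303 − 5 = 23.852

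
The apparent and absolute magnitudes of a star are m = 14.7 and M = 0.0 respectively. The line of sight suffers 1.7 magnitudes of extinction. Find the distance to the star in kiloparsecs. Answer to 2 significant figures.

d ≈ 4.0 kpc

m − M = 5 log₁₀(d/10 pc) + A  ⇒  14.7 − (0.0) − 1.7 = 5 log₁₀(d/10)
13.000 = 5 log₁₀(d/10)
log₁₀ d = (m − M − A)/5 + 1 = 3.6000
d = 10^3.6000 = 3981 pc
= 3.981 kpc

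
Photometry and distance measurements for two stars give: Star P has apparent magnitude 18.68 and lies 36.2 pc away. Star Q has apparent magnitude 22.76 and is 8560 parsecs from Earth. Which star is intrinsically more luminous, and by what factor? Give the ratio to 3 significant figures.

Star P: M = m − 5 log₁₀ d + 5 = 18.68 − 5·1.5587 + 5 = 15.886
Star Q: M = m − 5 log₁₀ d + 5 = 22.76 − 5·3.9325 + 5 = 8.098
ΔM = M_P − M_Q = 15.886 − (8.098) = 7.789; smaller M is more luminous → Star Q.
L ratio = 10^(0.4 |ΔM|) = 10^3.116 = 1305

Star Q is more luminous, by a factor of 1300.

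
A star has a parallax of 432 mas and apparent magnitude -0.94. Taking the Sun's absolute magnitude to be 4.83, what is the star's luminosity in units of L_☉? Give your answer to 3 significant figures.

L/L_☉ ≈ 10.9

d = 1/p = 1000/432 mas = 2.315 pc
M = m − 5 log₁₀ d + 5 = -0.94 − 5·0.3645 + 5 = 2.237
M − M_☉ = 2.237 − 4.83 = -2.593
L/L_☉ = 10^(−0.4 × -2.593) = 10.89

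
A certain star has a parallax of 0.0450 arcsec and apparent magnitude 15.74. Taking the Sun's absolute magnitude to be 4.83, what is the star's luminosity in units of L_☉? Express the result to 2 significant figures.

d = 1/p = 1/0.0450″ = 22.22 pc
M = m − 5 log₁₀ d + 5 = 15.74 − 5·1.3468 + 5 = 14.006
M − M_☉ = 14.006 − 4.83 = 9.176
L/L_☉ = 10^(−0.4 × 9.176) = 2.136×10^-4

L/L_☉ ≈ 2.1×10^-4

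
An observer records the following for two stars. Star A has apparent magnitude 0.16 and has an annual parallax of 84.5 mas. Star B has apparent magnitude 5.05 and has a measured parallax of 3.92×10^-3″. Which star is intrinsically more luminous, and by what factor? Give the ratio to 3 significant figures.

Star B is more luminous, by a factor of 5.14.

Star A: p = 84.5 mas = 0.0845″ → d = 1/p = 11.83 pc
Star A: M = m − 5 log₁₀ d + 5 = 0.16 − 5·1.0731 + 5 = -0.206
Star B: d = 1/p = 1/3.92×10^-3″ = 255.1 pc
Star B: M = m − 5 log₁₀ d + 5 = 5.05 − 5·2.4067 + 5 = -1.984
ΔM = M_A − M_B = -0.206 − (-1.984) = 1.778; smaller M is more luminous → Star B.
L ratio = 10^(0.4 |ΔM|) = 10^0.711 = 5.142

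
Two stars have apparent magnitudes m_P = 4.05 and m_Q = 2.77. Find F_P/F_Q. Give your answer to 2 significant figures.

F_P/F_Q ≈ 0.31

Δm = 4.05 − (2.77) = 1.28
Flux ratio = 10^(−0.4 Δm) = 10^(−0.4 × 1.28) = 10^-0.512 = 0.3076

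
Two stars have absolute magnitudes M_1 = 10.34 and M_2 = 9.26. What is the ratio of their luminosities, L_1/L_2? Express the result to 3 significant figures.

L_1/L_2 ≈ 0.370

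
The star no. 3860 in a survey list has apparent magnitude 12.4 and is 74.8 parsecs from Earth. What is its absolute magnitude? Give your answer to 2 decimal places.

5 log₁₀(d/10 pc) = 5 log₁₀(74.80) − 5 = 4.370
M = m − 5 log₁₀(d/10) = 12.4 − 4.370 = 8.030

M ≈ 8.03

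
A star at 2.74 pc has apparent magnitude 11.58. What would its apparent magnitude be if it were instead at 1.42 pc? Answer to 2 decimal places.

m ≈ 10.15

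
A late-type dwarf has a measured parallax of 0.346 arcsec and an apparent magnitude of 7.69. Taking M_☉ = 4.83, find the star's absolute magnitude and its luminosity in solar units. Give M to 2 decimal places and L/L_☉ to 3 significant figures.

d = 1/p = 1/0.346″ = 2.890 pc
M = m − 5 log₁₀ d + 5 = 7.69 − 5·0.4609 + 5 = 10.385
M − M_☉ = 10.385 − 4.83 = 5.555
L/L_☉ = 10^(−0.4 × 5.555) = 5.996×10^-3

M ≈ 10.39; L/L_☉ ≈ 6.00×10^-3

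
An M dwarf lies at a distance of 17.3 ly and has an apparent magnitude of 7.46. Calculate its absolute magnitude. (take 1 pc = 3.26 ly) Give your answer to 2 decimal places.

M ≈ 8.84

d = 17.3 ly / 3.26 = 5.307 pc
5 log₁₀(d/10 pc) = 5 log₁₀(5.307) − 5 = -1.376
M = m − 5 log₁₀(d/10) = 7.46 + 1.376 = 8.836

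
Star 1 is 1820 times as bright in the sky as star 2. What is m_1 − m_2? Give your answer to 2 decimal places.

m_1 − m_2 ≈ -8.15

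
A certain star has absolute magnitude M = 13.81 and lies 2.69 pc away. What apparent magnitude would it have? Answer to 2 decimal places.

m ≈ 10.96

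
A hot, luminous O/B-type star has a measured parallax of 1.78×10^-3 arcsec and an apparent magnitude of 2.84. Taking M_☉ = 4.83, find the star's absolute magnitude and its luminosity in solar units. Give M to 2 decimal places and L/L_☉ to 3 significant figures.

d = 1/p = 1/1.78×10^-3″ = 561.8 pc
M = m − 5 log₁₀ d + 5 = 2.84 − 5·2.7496 + 5 = -5.908
M − M_☉ = -5.908 − 4.83 = -10.738
L/L_☉ = 10^(−0.4 × -10.738) = 19730

M ≈ -5.91; L/L_☉ ≈ 19700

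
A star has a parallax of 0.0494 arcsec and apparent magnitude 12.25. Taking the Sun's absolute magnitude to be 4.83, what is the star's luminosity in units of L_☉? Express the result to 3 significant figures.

d = 1/p = 1/0.0494″ = 20.24 pc
M = m − 5 log₁₀ d + 5 = 12.25 − 5·1.3063 + 5 = 10.719
M − M_☉ = 10.719 − 4.83 = 5.889
L/L_☉ = 10^(−0.4 × 5.889) = 4.411×10^-3

L/L_☉ ≈ 4.41×10^-3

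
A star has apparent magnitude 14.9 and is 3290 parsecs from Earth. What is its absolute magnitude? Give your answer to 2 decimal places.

5 log₁₀(d/10 pc) = 5 log₁₀(3290) − 5 = 12.586
M = m − 5 log₁₀(d/10) = 14.9 − 12.586 = 2.314

M ≈ 2.31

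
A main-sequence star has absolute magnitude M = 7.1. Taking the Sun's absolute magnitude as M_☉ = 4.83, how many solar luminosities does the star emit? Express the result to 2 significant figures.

M − M_☉ = 7.1 − 4.83 = 2.270
L/L_☉ = 10^(−0.4 (M − M_☉)) = 10^-0.908 = 0.1236

L/L_☉ ≈ 0.12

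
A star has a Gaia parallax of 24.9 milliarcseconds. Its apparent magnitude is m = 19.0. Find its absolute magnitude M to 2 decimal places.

M ≈ 15.98

p = 24.9 mas = 0.0249″ → d = 1/p = 40.16 pc
5 log₁₀(d/10 pc) = 5 log₁₀(40.16) − 5 = 3.019
M = m − 5 log₁₀(d/10) = 19.0 − 3.019 = 15.981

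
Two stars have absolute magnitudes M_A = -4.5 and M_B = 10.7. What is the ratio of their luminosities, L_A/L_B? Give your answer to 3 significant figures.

L_A/L_B ≈ 1.20×10^6

ΔM = M_A − M_B = -15.2
L_A/L_B = 10^(−0.4 ΔM) = 10^6.080 = 1.202×10^6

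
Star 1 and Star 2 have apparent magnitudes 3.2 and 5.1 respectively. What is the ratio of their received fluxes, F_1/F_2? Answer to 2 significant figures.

F_1/F_2 ≈ 5.8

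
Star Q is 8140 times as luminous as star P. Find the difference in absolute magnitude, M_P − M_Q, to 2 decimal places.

M_P − M_Q ≈ 9.78

Pogson: ΔM = −2.5 log₁₀(ratio) = −2.5 log₁₀(8140) = −2.5 × 3.9106 = -9.777
Star Q is brighter so has the smaller magnitude: M_P − M_Q is positive.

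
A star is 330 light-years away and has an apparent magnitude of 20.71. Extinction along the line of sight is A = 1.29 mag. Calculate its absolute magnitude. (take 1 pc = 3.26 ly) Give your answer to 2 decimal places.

d = 330 ly / 3.26 = 101.2 pc
5 log₁₀(d/10 pc) = 5 log₁₀(101.2) − 5 = 5.026
M = m − 5 log₁₀(d/10) − A = 20.71 − 5.026 − 1.29 = 14.394

M ≈ 14.39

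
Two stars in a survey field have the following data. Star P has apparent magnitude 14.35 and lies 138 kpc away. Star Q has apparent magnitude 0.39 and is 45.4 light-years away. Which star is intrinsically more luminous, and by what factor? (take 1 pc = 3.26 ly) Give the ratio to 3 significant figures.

Star P is more luminous, by a factor of 256.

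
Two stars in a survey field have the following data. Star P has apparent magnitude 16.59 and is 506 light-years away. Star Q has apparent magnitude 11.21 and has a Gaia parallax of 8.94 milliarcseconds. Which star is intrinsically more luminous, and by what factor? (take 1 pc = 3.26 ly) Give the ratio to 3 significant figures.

Star Q is more luminous, by a factor of 73.7.

Star P: d = 506 ly / 3.26 = 155.2 pc
Star P: M = m − 5 log₁₀ d + 5 = 16.59 − 5·2.1909 + 5 = 10.635
Star Q: p = 8.94 mas = 8.94×10^-3″ → d = 1/p = 111.9 pc
Star Q: M = m − 5 log₁₀ d + 5 = 11.21 − 5·2.0487 + 5 = 5.967
ΔM = M_P − M_Q = 10.635 − (5.967) = 4.669; smaller M is more luminous → Star Q.
L ratio = 10^(0.4 |ΔM|) = 10^1.867 = 73.70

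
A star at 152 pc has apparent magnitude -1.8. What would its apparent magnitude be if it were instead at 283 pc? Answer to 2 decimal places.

Flux ∝ 1/d², so Δm = 5 log₁₀(d₂/d₁) = 5 log₁₀(283/152) = 1.350
m₂ = m₁ + Δm = -1.8 + (1.350) = -0.450

m ≈ -0.45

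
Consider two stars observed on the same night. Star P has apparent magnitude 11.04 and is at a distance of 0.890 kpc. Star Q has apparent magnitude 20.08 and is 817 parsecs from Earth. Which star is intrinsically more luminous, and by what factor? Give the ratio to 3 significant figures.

Star P: d = 0.890 kpc = 890.0 pc
Star P: M = m − 5 log₁₀ d + 5 = 11.04 − 5·2.9494 + 5 = 1.293
Star Q: M = m − 5 log₁₀ d + 5 = 20.08 − 5·2.9122 + 5 = 10.519
ΔM = M_P − M_Q = 1.293 − (10.519) = -9.226; smaller M is more luminous → Star P.
L ratio = 10^(0.4 |ΔM|) = 10^3.690 = 4902

Star P is more luminous, by a factor of 4900.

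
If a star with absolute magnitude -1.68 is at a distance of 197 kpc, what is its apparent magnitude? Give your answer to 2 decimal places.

m ≈ 19.79

d = 197 kpc = 197000 pc
m = M + 5 log₁₀ d − 5 = -1.68 + 5·5.2945 − 5 = 19.792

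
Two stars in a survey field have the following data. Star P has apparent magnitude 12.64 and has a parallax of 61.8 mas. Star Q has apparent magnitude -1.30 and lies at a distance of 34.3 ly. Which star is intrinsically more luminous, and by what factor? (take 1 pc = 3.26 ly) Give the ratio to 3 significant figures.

Star P: p = 61.8 mas = 0.0618″ → d = 1/p = 16.18 pc
Star P: M = m − 5 log₁₀ d + 5 = 12.64 − 5·1.2090 + 5 = 11.595
Star Q: d = 34.3 ly / 3.26 = 10.52 pc
Star Q: M = m − 5 log₁₀ d + 5 = -1.30 − 5·1.0221 + 5 = -1.410
ΔM = M_P − M_Q = 11.595 − (-1.410) = 13.005; smaller M is more luminous → Star Q.
L ratio = 10^(0.4 |ΔM|) = 10^5.202 = 159300

Star Q is more luminous, by a factor of 159000.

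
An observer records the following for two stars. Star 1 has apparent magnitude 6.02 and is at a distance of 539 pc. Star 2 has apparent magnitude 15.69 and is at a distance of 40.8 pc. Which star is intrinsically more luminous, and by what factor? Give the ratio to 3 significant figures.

Star 1 is more luminous, by a factor of 1.29×10^6.

Star 1: M = m − 5 log₁₀ d + 5 = 6.02 − 5·2.7316 + 5 = -2.638
Star 2: M = m − 5 log₁₀ d + 5 = 15.69 − 5·1.6107 + 5 = 12.637
ΔM = M_1 − M_2 = -2.638 − (12.637) = -15.275; smaller M is more luminous → Star 1.
L ratio = 10^(0.4 |ΔM|) = 10^6.110 = 1.288×10^6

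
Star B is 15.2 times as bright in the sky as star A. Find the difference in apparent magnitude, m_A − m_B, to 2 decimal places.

m_A − m_B ≈ 2.95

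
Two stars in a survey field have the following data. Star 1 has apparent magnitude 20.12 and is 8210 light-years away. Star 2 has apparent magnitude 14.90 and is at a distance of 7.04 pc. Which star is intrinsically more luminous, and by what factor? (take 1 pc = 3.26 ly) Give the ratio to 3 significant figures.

Star 1: d = 8210 ly / 3.26 = 2518 pc
Star 1: M = m − 5 log₁₀ d + 5 = 20.12 − 5·3.4011 + 5 = 8.114
Star 2: M = m − 5 log₁₀ d + 5 = 14.90 − 5·0.8476 + 5 = 15.662
ΔM = M_1 − M_2 = 8.114 − (15.662) = -7.548; smaller M is more luminous → Star 1.
L ratio = 10^(0.4 |ΔM|) = 10^3.019 = 1045

Star 1 is more luminous, by a factor of 1040.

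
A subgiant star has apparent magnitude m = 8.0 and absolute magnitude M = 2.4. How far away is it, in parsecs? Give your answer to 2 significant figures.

d ≈ 130 pc

Distance modulus: m − M = 8.0 − (2.4) = 5.600
m − M = 5 log₁₀ d − 5
log₁₀ d = (m − M)/5 + 1 = 2.1200
d = 10^2.1200 = 131.8 pc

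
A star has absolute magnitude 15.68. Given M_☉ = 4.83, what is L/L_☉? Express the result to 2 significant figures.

L/L_☉ ≈ 4.6×10^-5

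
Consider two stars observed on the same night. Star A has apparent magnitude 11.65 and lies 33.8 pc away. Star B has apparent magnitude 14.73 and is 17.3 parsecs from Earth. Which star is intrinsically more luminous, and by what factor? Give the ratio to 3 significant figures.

Star A is more luminous, by a factor of 65.1.

Star A: M = m − 5 log₁₀ d + 5 = 11.65 − 5·1.5289 + 5 = 9.005
Star B: M = m − 5 log₁₀ d + 5 = 14.73 − 5·1.2380 + 5 = 13.540
ΔM = M_A − M_B = 9.005 − (13.540) = -4.534; smaller M is more luminous → Star A.
L ratio = 10^(0.4 |ΔM|) = 10^1.814 = 65.12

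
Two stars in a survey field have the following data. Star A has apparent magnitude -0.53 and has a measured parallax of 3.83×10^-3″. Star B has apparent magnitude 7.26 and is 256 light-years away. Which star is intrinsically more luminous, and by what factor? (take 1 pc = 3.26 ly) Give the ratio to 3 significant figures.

Star A: d = 1/p = 1/3.83×10^-3″ = 261.1 pc
Star A: M = m − 5 log₁₀ d + 5 = -0.53 − 5·2.4168 + 5 = -7.614
Star B: d = 256 ly / 3.26 = 78.53 pc
Star B: M = m − 5 log₁₀ d + 5 = 7.26 − 5·1.8950 + 5 = 2.785
ΔM = M_A − M_B = -7.614 − (2.785) = -10.399; smaller M is more luminous → Star A.
L ratio = 10^(0.4 |ΔM|) = 10^4.160 = 14440

Star A is more luminous, by a factor of 14400.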